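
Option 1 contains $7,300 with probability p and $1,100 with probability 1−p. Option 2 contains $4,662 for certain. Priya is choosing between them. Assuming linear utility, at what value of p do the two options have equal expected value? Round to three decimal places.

p = 0.575

p·7300 + (1−p)·1100 = 4662
6200p + 1100 = 4662
p = (4662 − 1100) / 6200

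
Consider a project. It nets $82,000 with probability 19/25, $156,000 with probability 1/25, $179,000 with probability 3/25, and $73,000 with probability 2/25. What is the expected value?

EV = 19/25 × 82000 + 1/25 × 156000 + 3/25 × 179000 + 2/25 × 73000 = 62320 + 6240 + 21480 + 5840 = 95880

$95,880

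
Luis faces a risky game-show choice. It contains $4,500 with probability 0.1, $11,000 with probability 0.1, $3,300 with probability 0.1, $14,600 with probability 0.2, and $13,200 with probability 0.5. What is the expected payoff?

EV = 0.1 × 4500 + 0.1 × 11000 + 0.1 × 3300 + 0.2 × 14600 + 0.5 × 13200 = 450 + 1100 + 330 + 2920 + 6600 = 11400

$11,400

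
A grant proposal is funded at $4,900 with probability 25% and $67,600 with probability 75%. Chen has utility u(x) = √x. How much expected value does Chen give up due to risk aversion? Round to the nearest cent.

E[u] = 0.25·√4900 + 0.75·√67600 = 0.25·70 + 0.75·260 = 212.5
CE = (212.5)² = 45156.25
Risk premium = EV − CE = 51925 − 45156.25 = 6768.75

$6,768.75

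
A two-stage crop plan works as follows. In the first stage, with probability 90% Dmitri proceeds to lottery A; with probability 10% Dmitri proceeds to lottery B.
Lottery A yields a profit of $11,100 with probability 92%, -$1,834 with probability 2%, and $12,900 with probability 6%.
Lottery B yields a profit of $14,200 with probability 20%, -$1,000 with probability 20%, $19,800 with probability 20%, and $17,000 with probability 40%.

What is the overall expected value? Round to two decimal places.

$11,194.39

EV(A) = 0.92 × 11100 + 0.02 × (-1834) + 0.06 × 12900 = 10212 − 36.68 + 774 = 10949.32
EV(B) = 0.2 × 14200 + 0.2 × (-1000) + 0.2 × 19800 + 0.4 × 17000 = 2840 − 200 + 3960 + 6800 = 13400
Overall = 0.9 × 10949.32 + 0.1 × 13400 = 9854.388 + 1340 = 11194.388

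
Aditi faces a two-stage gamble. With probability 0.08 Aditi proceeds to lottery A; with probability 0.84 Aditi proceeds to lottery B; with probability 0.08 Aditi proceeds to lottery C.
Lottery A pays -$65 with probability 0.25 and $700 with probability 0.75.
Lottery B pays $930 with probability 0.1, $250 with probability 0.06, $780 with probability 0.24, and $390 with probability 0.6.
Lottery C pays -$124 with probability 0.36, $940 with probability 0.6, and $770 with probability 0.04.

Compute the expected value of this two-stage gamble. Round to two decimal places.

$529.24

EV(A) = 0.25 × (-65) + 0.75 × 700 = -16.25 + 525 = 508.75
EV(B) = 0.1 × 930 + 0.06 × 250 + 0.24 × 780 + 0.6 × 390 = 93 + 15 + 187.2 + 234 = 529.2
EV(C) = 0.36 × (-124) + 0.6 × 940 + 0.04 × 770 = -44.64 + 564 + 30.8 = 550.16
Overall = 0.08 × 508.75 + 0.84 × 529.2 + 0.08 × 550.16 = 40.7 + 444.528 + 44.0128 = 529.2408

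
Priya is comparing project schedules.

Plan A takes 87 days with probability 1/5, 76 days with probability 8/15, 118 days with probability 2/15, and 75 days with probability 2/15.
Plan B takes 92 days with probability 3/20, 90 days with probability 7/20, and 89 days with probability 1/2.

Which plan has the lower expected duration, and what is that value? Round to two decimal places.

Plan A (83.67 days)

Plan A = 1/5 × 87 + 8/15 × 76 + 2/15 × 118 + 2/15 × 75 = 17.4 + 40.5333 + 15.7333 + 10 = 83.6667
Plan B = 3/20 × 92 + 7/20 × 90 + 1/2 × 89 = 13.8 + 31.5 + 44.5 = 89.8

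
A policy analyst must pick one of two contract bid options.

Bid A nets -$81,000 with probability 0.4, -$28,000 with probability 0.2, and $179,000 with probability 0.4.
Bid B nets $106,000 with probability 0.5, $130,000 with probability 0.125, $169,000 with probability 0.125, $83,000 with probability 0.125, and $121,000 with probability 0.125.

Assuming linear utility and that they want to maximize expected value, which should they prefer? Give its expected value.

Bid A = 0.4 × (-81000) + 0.2 × (-28000) + 0.4 × 179000 = -32400 − 5600 + 71600 = 33600
Bid B = 0.5 × 106000 + 0.125 × 130000 + 0.125 × 169000 + 0.125 × 83000 + 0.125 × 121000 = 53000 + 16250 + 21125 + 10375 + 15125 = 115875

Bid B ($115,875)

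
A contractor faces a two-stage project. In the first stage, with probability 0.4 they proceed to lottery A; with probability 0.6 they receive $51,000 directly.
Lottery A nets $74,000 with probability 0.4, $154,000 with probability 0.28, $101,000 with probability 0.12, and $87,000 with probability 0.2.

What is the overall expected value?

$71,496

EV(A) = 0.4 × 74000 + 0.28 × 154000 + 0.12 × 101000 + 0.2 × 87000 = 29600 + 43120 + 12120 + 17400 = 102240
Branch B: 51000 (certain)
Overall = 0.4 × 102240 + 0.6 × 51000 = 40896 + 30600 = 71496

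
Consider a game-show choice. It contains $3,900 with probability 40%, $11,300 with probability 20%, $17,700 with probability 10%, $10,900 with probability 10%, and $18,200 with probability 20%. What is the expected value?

EV = 0.4 × 3900 + 0.2 × 11300 + 0.1 × 17700 + 0.1 × 10900 + 0.2 × 18200 = 1560 + 2260 + 1770 + 1090 + 3640 = 10320

$10,320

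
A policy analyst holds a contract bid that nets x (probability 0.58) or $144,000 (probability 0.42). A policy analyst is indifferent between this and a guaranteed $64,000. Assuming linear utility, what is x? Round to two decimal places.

x = $6,068.97

0.58·x + 0.42·144000 = 64000
0.58·x = 64000 − 60480 = 3520
x = 3520 / 0.58 = 6068.9655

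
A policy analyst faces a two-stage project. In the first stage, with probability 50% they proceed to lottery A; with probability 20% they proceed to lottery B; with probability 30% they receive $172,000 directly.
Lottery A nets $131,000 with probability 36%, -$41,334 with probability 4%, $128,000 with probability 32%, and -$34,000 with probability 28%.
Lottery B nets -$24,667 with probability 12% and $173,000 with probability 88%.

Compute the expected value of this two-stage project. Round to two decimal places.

$119,929.31

EV(A) = 0.36 × 131000 + 0.04 × (-41334) + 0.32 × 128000 + 0.28 × (-34000) = 47160 − 1653.36 + 40960 − 9520 = 76946.64
EV(B) = 0.12 × (-24667) + 0.88 × 173000 = -2960.04 + 152240 = 149279.96
Branch C: 172000 (certain)
Overall = 0.5 × 76946.64 + 0.2 × 149279.96 + 0.3 × 172000 = 38473.32 + 29855.992 + 51600 = 119929.312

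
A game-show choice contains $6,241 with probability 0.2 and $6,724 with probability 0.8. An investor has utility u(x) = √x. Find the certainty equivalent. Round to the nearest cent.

E[u] = 0.2·√6241 + 0.8·√6724 = 0.2·79 + 0.8·82 = 81.4
CE = (81.4)² = 6625.96

$6,625.96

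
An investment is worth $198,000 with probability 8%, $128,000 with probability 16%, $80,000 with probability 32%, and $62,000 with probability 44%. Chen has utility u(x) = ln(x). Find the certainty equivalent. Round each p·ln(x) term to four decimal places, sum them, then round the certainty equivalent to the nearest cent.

$82,900.80

E[u] = 0.08·ln(198000) + 0.16·ln(128000) + 0.32·ln(80000) + 0.44·ln(62000) = 0.9757 + 1.8816 + 3.6127 + 4.8554 = 11.3254
CE = e^11.3254 ≈ 82900.80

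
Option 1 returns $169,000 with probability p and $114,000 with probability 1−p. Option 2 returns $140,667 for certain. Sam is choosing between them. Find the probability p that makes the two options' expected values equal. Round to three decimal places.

p·169000 + (1−p)·114000 = 140667
55000p + 114000 = 140667
p = (140667 − 114000) / 55000

p = 0.485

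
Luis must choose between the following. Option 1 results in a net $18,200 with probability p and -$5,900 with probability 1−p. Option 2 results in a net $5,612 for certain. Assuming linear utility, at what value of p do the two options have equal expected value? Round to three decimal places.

p = 0.478

p·18200 + (1−p)·(-5900) = 5612
24100p − 5900 = 5612
p = (5612 + 5900) / 24100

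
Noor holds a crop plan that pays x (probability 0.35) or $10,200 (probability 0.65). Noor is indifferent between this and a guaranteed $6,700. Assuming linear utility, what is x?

0.35·x + 0.65·10200 = 6700
0.35·x = 6700 − 6630 = 70
x = 70 / 0.35 = 200

x = $200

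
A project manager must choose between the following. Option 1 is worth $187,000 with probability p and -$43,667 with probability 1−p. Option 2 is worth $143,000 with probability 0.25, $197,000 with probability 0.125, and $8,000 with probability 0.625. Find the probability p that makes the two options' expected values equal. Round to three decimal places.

p = 0.473

EV(Option 2) = 0.25 × 143000 + 0.125 × 197000 + 0.625 × 8000 = 35750 + 24625 + 5000 = 65375
p·187000 + (1−p)·(-43667) = 65375
230667p − 43667 = 65375
p = (65375 + 43667) / 230667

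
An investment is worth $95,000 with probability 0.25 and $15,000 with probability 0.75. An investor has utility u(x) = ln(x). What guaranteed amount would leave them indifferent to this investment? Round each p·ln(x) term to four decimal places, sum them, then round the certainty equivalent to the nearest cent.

E[u] = 0.25·ln(95000) + 0.75·ln(15000) = 2.8654 + 7.2119 = 10.0773
CE = e^10.0773 ≈ 23796.65

$23,796.65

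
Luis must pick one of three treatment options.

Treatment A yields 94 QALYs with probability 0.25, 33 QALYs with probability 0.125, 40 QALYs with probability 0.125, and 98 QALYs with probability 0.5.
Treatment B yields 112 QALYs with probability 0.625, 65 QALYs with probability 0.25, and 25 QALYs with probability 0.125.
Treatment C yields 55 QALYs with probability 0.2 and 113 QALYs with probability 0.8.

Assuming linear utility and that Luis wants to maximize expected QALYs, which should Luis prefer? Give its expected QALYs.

Treatment A = 0.25 × 94 + 0.125 × 33 + 0.125 × 40 + 0.5 × 98 = 23.5 + 4.125 + 5 + 49 = 81.625
Treatment B = 0.625 × 112 + 0.25 × 65 + 0.125 × 25 = 70 + 16.25 + 3.125 = 89.375
Treatment C = 0.2 × 55 + 0.8 × 113 = 11 + 90.4 = 101.4

Treatment C (101.4 QALYs)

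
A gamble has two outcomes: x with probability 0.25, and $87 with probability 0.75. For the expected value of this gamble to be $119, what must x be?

0.25·x + 0.75·87 = 119
0.25·x = 119 − 65.25 = 53.75
x = 53.75 / 0.25 = 215

x = $215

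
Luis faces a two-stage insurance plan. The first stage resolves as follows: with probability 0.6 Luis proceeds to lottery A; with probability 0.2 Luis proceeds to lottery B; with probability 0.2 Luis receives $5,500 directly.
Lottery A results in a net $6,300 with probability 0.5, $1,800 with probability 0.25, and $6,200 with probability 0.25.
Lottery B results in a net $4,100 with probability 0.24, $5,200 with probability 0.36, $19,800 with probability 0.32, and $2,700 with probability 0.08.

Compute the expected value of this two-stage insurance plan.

EV(A) = 0.5 × 6300 + 0.25 × 1800 + 0.25 × 6200 = 3150 + 450 + 1550 = 5150
EV(B) = 0.24 × 4100 + 0.36 × 5200 + 0.32 × 19800 + 0.08 × 2700 = 984 + 1872 + 6336 + 216 = 9408
Branch C: 5500 (certain)
Overall = 0.6 × 5150 + 0.2 × 9408 + 0.2 × 5500 = 3090 + 1881.6 + 1100 = 6071.6

$6,071.60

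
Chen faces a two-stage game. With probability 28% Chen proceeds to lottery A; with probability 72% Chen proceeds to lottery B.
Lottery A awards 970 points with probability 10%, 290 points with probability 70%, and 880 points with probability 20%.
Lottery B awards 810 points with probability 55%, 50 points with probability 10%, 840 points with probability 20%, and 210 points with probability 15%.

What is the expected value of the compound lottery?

EV(A) = 0.1 × 970 + 0.7 × 290 + 0.2 × 880 = 97 + 203 + 176 = 476
EV(B) = 0.55 × 810 + 0.1 × 50 + 0.2 × 840 + 0.15 × 210 = 445.5 + 5 + 168 + 31.5 = 650
Overall = 0.28 × 476 + 0.72 × 650 = 133.28 + 468 = 601.28

601.28 points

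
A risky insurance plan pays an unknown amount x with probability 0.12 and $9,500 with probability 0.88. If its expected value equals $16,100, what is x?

0.12·x + 0.88·9500 = 16100
0.12·x = 16100 − 8360 = 7740
x = 7740 / 0.12 = 64500

x = $64,500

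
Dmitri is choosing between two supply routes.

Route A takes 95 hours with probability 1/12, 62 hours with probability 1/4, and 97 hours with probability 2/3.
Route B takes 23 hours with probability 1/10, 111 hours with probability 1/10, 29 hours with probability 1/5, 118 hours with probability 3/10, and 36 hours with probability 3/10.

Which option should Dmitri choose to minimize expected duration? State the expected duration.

Route A = 1/12 × 95 + 1/4 × 62 + 2/3 × 97 = 7.9167 + 15.5 + 64.6667 = 88.0833
Route B = 1/10 × 23 + 1/10 × 111 + 1/5 × 29 + 3/10 × 118 + 3/10 × 36 = 2.3 + 11.1 + 5.8 + 35.4 + 10.8 = 65.4

Route B (65.4 hours)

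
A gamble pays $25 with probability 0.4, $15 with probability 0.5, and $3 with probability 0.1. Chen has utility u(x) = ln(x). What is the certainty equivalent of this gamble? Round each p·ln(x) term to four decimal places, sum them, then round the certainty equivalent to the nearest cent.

E[u] = 0.4·ln(25) + 0.5·ln(15) + 0.1·ln(3) = 1.2876 + 1.3540 + 0.1099 = 2.7515
CE = e^2.7515 ≈ 15.67

$15.67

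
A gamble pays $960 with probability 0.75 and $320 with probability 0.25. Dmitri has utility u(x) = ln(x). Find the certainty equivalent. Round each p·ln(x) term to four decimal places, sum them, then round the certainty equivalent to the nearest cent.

$729.46

E[u] = 0.75·ln(960) + 0.25·ln(320) = 5.1502 + 1.4421 = 6.5923
CE = e^6.5923 ≈ 729.46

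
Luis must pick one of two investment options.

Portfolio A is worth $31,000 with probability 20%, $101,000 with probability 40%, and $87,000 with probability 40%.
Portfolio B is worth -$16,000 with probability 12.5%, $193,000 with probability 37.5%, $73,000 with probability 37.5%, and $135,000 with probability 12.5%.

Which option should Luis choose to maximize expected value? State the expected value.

Portfolio B ($114,625)

Portfolio A = 0.2 × 31000 + 0.4 × 101000 + 0.4 × 87000 = 6200 + 40400 + 34800 = 81400
Portfolio B = 0.125 × (-16000) + 0.375 × 193000 + 0.375 × 73000 + 0.125 × 135000 = -2000 + 72375 + 27375 + 16875 = 114625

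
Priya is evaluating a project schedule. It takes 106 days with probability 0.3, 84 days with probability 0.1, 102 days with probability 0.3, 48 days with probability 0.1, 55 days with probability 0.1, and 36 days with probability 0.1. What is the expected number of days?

EV = 0.3 × 106 + 0.1 × 84 + 0.3 × 102 + 0.1 × 48 + 0.1 × 55 + 0.1 × 36 = 31.8 + 8.4 + 30.6 + 4.8 + 5.5 + 3.6 = 84.7

84.7 days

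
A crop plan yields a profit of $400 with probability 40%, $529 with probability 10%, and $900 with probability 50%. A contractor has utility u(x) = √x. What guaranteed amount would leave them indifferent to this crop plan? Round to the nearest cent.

E[u] = 0.4·√400 + 0.1·√529 + 0.5·√900 = 0.4·20 + 0.1·23 + 0.5·30 = 25.3
CE = (25.3)² = 640.09

$640.09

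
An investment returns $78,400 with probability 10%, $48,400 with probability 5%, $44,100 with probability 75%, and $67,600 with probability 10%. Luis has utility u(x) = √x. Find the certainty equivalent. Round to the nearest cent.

E[u] = 0.1·√78400 + 0.05·√48400 + 0.75·√44100 + 0.1·√67600 = 0.1·280 + 0.05·220 + 0.75·210 + 0.1·260 = 222.5
CE = (222.5)² = 49506.25

$49,506.25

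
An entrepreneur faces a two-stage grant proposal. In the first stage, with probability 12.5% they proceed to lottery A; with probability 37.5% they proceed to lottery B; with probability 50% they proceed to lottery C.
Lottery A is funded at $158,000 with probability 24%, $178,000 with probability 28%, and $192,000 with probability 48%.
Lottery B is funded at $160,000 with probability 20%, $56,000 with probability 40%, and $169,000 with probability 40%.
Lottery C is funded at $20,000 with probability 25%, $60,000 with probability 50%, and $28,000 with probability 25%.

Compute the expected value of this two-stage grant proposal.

EV(A) = 0.24 × 158000 + 0.28 × 178000 + 0.48 × 192000 = 37920 + 49840 + 92160 = 179920
EV(B) = 0.2 × 160000 + 0.4 × 56000 + 0.4 × 169000 = 32000 + 22400 + 67600 = 122000
EV(C) = 0.25 × 20000 + 0.5 × 60000 + 0.25 × 28000 = 5000 + 30000 + 7000 = 42000
Overall = 0.125 × 179920 + 0.375 × 122000 + 0.5 × 42000 = 22490 + 45750 + 21000 = 89240

$89,240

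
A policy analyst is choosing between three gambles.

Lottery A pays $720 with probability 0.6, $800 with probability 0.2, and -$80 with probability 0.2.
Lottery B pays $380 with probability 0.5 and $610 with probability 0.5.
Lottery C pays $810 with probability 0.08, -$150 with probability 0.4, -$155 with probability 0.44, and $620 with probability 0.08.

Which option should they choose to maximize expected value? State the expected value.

Lottery A = 0.6 × 720 + 0.2 × 800 + 0.2 × (-80) = 432 + 160 − 16 = 576
Lottery B = 0.5 × 380 + 0.5 × 610 = 190 + 305 = 495
Lottery C = 0.08 × 810 + 0.4 × (-150) + 0.44 × (-155) + 0.08 × 620 = 64.8 − 60 − 68.2 + 49.6 = -13.8

Lottery A ($576)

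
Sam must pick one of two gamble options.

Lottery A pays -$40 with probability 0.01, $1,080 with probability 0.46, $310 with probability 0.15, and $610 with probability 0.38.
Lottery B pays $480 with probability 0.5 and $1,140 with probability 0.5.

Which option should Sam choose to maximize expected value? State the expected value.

Lottery A = 0.01 × (-40) + 0.46 × 1080 + 0.15 × 310 + 0.38 × 610 = -0.4 + 496.8 + 46.5 + 231.8 = 774.7
Lottery B = 0.5 × 480 + 0.5 × 1140 = 240 + 570 = 810

Lottery B ($810)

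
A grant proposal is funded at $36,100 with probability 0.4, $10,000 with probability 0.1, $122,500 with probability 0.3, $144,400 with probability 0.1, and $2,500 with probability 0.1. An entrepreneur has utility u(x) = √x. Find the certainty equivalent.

E[u] = 0.4·√36100 + 0.1·√10000 + 0.3·√122500 + 0.1·√144400 + 0.1·√2500 = 0.4·190 + 0.1·100 + 0.3·350 + 0.1·380 + 0.1·50 = 234
CE = (234)² = 54756

$54,756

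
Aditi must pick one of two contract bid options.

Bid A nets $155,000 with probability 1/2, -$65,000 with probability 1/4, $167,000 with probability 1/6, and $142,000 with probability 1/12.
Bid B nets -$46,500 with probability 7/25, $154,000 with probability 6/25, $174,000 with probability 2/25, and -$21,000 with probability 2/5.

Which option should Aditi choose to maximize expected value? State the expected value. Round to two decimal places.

Bid A = 1/2 × 155000 + 1/4 × (-65000) + 1/6 × 167000 + 1/12 × 142000 = 77500 − 16250 + 27833.3333 + 11833.3333 = 100916.6667
Bid B = 7/25 × (-46500) + 6/25 × 154000 + 2/25 × 174000 + 2/5 × (-21000) = -13020 + 36960 + 13920 − 8400 = 29460

Bid A ($100,916.67)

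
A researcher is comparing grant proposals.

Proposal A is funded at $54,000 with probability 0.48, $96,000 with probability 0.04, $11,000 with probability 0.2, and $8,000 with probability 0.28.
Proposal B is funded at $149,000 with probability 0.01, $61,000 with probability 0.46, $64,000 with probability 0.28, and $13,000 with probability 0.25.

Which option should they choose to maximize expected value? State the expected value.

Proposal A = 0.48 × 54000 + 0.04 × 96000 + 0.2 × 11000 + 0.28 × 8000 = 25920 + 3840 + 2200 + 2240 = 34200
Proposal B = 0.01 × 149000 + 0.46 × 61000 + 0.28 × 64000 + 0.25 × 13000 = 1490 + 28060 + 17920 + 3250 = 50720

Proposal B ($50,720)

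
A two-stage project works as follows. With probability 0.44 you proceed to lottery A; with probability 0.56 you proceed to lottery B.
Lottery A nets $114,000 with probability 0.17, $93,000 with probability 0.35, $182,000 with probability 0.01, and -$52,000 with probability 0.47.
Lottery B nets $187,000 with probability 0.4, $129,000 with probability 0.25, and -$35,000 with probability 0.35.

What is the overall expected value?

$65,984.40

EV(A) = 0.17 × 114000 + 0.35 × 93000 + 0.01 × 182000 + 0.47 × (-52000) = 19380 + 32550 + 1820 − 24440 = 29310
EV(B) = 0.4 × 187000 + 0.25 × 129000 + 0.35 × (-35000) = 74800 + 32250 − 12250 = 94800
Overall = 0.44 × 29310 + 0.56 × 94800 = 12896.4 + 53088 = 65984.4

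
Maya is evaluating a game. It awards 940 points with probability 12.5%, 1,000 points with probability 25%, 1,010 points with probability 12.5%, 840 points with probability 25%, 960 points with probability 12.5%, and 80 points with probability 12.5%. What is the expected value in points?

833.75 points

EV = 0.125 × 940 + 0.25 × 1000 + 0.125 × 1010 + 0.25 × 840 + 0.125 × 960 + 0.125 × 80 = 117.5 + 250 + 126.25 + 210 + 120 + 10 = 833.75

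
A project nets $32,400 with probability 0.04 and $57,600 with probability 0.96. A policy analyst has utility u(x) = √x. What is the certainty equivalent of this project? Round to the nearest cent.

$56,453.76

E[u] = 0.04·√32400 + 0.96·√57600 = 0.04·180 + 0.96·240 = 237.6
CE = (237.6)² = 56453.76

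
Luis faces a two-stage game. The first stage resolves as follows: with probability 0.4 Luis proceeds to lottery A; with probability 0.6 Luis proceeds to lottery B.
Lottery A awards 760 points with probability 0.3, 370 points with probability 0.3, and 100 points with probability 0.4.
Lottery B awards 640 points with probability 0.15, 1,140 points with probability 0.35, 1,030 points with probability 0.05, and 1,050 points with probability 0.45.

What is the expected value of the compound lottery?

EV(A) = 0.3 × 760 + 0.3 × 370 + 0.4 × 100 = 228 + 111 + 40 = 379
EV(B) = 0.15 × 640 + 0.35 × 1140 + 0.05 × 1030 + 0.45 × 1050 = 96 + 399 + 51.5 + 472.5 = 1019
Overall = 0.4 × 379 + 0.6 × 1019 = 151.6 + 611.4 = 763

763 points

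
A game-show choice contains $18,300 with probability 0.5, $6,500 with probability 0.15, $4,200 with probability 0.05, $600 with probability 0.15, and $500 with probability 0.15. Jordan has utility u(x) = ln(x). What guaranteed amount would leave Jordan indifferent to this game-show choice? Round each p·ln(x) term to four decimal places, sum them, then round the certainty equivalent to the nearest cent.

$5,079.66

E[u] = 0.5·ln(18300) + 0.15·ln(6500) + 0.05·ln(4200) + 0.15·ln(600) + 0.15·ln(500) = 4.9073 + 1.3169 + 0.4171 + 0.9595 + 0.9322 = 8.5330
CE = e^8.5330 ≈ 5079.66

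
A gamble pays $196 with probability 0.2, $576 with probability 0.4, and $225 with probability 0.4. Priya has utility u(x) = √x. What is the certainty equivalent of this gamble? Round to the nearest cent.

E[u] = 0.2·√196 + 0.4·√576 + 0.4·√225 = 0.2·14 + 0.4·24 + 0.4·15 = 18.4
CE = (18.4)² = 338.56

$338.56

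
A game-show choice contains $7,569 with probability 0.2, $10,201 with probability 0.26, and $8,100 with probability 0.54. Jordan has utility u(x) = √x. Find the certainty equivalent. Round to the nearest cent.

E[u] = 0.2·√7569 + 0.26·√10201 + 0.54·√8100 = 0.2·87 + 0.26·101 + 0.54·90 = 92.26
CE = (92.26)² = 8511.9076

$8,511.91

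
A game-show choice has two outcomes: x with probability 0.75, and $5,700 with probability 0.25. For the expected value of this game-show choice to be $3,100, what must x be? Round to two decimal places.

x = $2,233.33

0.75·x + 0.25·5700 = 3100
0.75·x = 3100 − 1425 = 1675
x = 1675 / 0.75 = 2233.3333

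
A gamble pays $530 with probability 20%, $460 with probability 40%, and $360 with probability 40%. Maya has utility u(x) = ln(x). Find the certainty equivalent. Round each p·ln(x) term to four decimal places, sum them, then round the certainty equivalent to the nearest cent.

E[u] = 0.2·ln(530) + 0.4·ln(460) + 0.4·ln(360) = 1.2546 + 2.4525 + 2.3544 = 6.0615
CE = e^6.0615 ≈ 429.02

$429.02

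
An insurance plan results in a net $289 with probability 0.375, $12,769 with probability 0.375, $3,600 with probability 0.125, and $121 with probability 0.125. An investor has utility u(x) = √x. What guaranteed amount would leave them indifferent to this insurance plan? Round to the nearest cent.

$3,320.64

E[u] = 0.375·√289 + 0.375·√12769 + 0.125·√3600 + 0.125·√121 = 0.375·17 + 0.375·113 + 0.125·60 + 0.125·11 = 57.625
CE = (57.625)² = 3320.640625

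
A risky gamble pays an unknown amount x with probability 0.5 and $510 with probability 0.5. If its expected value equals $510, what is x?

x = $510

0.5·x + 0.5·510 = 510
0.5·x = 510 − 255 = 255
x = 255 / 0.5 = 510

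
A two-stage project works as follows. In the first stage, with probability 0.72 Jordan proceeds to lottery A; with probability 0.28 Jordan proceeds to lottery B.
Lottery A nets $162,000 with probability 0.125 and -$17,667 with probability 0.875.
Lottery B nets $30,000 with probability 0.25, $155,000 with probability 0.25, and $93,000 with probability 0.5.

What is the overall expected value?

$29,419.79

EV(A) = 0.125 × 162000 + 0.875 × (-17667) = 20250 − 15458.625 = 4791.375
EV(B) = 0.25 × 30000 + 0.25 × 155000 + 0.5 × 93000 = 7500 + 38750 + 46500 = 92750
Overall = 0.72 × 4791.375 + 0.28 × 92750 = 3449.79 + 25970 = 29419.79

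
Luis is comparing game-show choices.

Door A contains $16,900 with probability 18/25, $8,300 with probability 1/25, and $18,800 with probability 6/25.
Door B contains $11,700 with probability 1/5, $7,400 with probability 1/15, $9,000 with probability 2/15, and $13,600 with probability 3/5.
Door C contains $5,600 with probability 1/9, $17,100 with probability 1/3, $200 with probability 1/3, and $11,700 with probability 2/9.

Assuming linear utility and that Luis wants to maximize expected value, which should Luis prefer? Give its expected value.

Door A = 18/25 × 16900 + 1/25 × 8300 + 6/25 × 18800 = 12168 + 332 + 4512 = 17012
Door B = 1/5 × 11700 + 1/15 × 7400 + 2/15 × 9000 + 3/5 × 13600 = 2340 + 493.3333 + 1200 + 8160 = 12193.3333
Door C = 1/9 × 5600 + 1/3 × 17100 + 1/3 × 200 + 2/9 × 11700 = 622.2222 + 5700 + 66.6667 + 2600 = 8988.8889

Door A ($17,012)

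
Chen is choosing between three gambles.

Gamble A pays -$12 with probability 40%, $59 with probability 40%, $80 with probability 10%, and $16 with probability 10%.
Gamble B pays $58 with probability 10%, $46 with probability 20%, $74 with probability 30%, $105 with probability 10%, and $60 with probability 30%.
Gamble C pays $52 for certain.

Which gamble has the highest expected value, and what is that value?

Gamble B ($65.70)

Gamble A = 0.4 × (-12) + 0.4 × 59 + 0.1 × 80 + 0.1 × 16 = -4.8 + 23.6 + 8 + 1.6 = 28.4
Gamble B = 0.1 × 58 + 0.2 × 46 + 0.3 × 74 + 0.1 × 105 + 0.3 × 60 = 5.8 + 9.2 + 22.2 + 10.5 + 18 = 65.7
Gamble C: 52 (certain)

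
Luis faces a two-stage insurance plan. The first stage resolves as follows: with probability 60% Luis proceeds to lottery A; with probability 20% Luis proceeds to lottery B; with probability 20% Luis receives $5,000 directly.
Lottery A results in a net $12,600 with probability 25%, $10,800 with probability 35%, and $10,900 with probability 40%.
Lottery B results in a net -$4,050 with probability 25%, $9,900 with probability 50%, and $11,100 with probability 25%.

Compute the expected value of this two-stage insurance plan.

EV(A) = 0.25 × 12600 + 0.35 × 10800 + 0.4 × 10900 = 3150 + 3780 + 4360 = 11290
EV(B) = 0.25 × (-4050) + 0.5 × 9900 + 0.25 × 11100 = -1012.5 + 4950 + 2775 = 6712.5
Branch C: 5000 (certain)
Overall = 0.6 × 11290 + 0.2 × 6712.5 + 0.2 × 5000 = 6774 + 1342.5 + 1000 = 9116.5

$9,116.50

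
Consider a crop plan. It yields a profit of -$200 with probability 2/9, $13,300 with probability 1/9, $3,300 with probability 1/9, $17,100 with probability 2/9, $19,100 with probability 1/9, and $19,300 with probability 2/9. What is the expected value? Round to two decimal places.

$12,011.11

EV = 2/9 × (-200) + 1/9 × 13300 + 1/9 × 3300 + 2/9 × 17100 + 1/9 × 19100 + 2/9 × 19300 = -44.4444 + 1477.7778 + 366.6667 + 3800 + 2122.2222 + 4288.8889 = 12011.1111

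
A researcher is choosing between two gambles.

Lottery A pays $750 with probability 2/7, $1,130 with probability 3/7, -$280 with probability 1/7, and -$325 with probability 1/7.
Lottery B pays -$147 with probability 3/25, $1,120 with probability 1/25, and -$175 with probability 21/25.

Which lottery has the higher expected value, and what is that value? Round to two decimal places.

Lottery A = 2/7 × 750 + 3/7 × 1130 + 1/7 × (-280) + 1/7 × (-325) = 214.2857 + 484.2857 − 40 − 46.4286 = 612.1429
Lottery B = 3/25 × (-147) + 1/25 × 1120 + 21/25 × (-175) = -17.64 + 44.8 − 147 = -119.84

Lottery A ($612.14)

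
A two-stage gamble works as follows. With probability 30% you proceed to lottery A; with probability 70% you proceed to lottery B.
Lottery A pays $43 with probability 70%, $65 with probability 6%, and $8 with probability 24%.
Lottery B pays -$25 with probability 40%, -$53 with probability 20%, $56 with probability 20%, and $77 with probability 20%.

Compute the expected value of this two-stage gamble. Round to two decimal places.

$14.98

EV(A) = 0.7 × 43 + 0.06 × 65 + 0.24 × 8 = 30.1 + 3.9 + 1.92 = 35.92
EV(B) = 0.4 × (-25) + 0.2 × (-53) + 0.2 × 56 + 0.2 × 77 = -10 − 10.6 + 11.2 + 15.4 = 6
Overall = 0.3 × 35.92 + 0.7 × 6 = 10.776 + 4.2 = 14.976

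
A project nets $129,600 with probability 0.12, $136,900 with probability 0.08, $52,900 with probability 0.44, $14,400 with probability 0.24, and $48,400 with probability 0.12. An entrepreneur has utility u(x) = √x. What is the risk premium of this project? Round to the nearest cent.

E[u] = 0.12·√129600 + 0.08·√136900 + 0.44·√52900 + 0.24·√14400 + 0.12·√48400 = 0.12·360 + 0.08·370 + 0.44·230 + 0.24·120 + 0.12·220 = 229.2
CE = (229.2)² = 52532.64
Risk premium = EV − CE = 59044 − 52532.64 = 6511.36

$6,511.36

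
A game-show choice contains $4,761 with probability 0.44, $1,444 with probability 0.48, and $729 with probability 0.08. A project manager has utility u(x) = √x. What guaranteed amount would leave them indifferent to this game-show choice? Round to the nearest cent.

E[u] = 0.44·√4761 + 0.48·√1444 + 0.08·√729 = 0.44·69 + 0.48·38 + 0.08·27 = 50.76
CE = (50.76)² = 2576.5776

$2,576.58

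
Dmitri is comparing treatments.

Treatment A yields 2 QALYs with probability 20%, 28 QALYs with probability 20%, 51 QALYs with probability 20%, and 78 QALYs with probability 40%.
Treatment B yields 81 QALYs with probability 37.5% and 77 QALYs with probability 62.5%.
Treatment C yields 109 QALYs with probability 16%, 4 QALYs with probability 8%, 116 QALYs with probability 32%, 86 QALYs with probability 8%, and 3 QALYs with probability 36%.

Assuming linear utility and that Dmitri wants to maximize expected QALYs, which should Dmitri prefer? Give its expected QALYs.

Treatment B (78.5 QALYs)

Treatment A = 0.2 × 2 + 0.2 × 28 + 0.2 × 51 + 0.4 × 78 = 0.4 + 5.6 + 10.2 + 31.2 = 47.4
Treatment B = 0.375 × 81 + 0.625 × 77 = 30.375 + 48.125 = 78.5
Treatment C = 0.16 × 109 + 0.08 × 4 + 0.32 × 116 + 0.08 × 86 + 0.36 × 3 = 17.44 + 0.32 + 37.12 + 6.88 + 1.08 = 62.84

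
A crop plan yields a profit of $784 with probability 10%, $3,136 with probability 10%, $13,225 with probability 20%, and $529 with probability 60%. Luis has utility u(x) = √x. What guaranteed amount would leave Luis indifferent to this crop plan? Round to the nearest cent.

$2,043.04

E[u] = 0.1·√784 + 0.1·√3136 + 0.2·√13225 + 0.6·√529 = 0.1·28 + 0.1·56 + 0.2·115 + 0.6·23 = 45.2
CE = (45.2)² = 2043.04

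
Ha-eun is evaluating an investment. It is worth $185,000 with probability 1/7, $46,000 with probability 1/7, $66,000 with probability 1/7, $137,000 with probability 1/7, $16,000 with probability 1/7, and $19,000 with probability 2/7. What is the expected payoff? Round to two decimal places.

$69,714.29

EV = 1/7 × 185000 + 1/7 × 46000 + 1/7 × 66000 + 1/7 × 137000 + 1/7 × 16000 + 2/7 × 19000 = 26428.5714 + 6571.4286 + 9428.5714 + 19571.4286 + 2285.7143 + 5428.5714 = 69714.2857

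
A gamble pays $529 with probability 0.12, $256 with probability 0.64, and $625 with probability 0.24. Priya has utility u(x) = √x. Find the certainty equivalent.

E[u] = 0.12·√529 + 0.64·√256 + 0.24·√625 = 0.12·23 + 0.64·16 + 0.24·25 = 19
CE = (19)² = 361

$361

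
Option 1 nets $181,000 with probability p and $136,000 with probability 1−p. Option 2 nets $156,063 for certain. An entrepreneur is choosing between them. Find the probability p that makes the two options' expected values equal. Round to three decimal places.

p = 0.446

p·181000 + (1−p)·136000 = 156063
45000p + 136000 = 156063
p = (156063 − 136000) / 45000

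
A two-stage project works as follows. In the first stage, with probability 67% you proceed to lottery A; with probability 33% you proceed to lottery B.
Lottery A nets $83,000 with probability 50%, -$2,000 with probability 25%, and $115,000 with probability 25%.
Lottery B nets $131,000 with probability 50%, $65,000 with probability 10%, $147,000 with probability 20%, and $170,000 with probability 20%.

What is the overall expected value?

$91,414.50

EV(A) = 0.5 × 83000 + 0.25 × (-2000) + 0.25 × 115000 = 41500 − 500 + 28750 = 69750
EV(B) = 0.5 × 131000 + 0.1 × 65000 + 0.2 × 147000 + 0.2 × 170000 = 65500 + 6500 + 29400 + 34000 = 135400
Overall = 0.67 × 69750 + 0.33 × 135400 = 46732.5 + 44682 = 91414.5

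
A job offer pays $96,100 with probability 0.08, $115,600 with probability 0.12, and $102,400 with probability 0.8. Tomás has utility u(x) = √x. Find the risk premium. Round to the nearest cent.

$53.44

E[u] = 0.08·√96100 + 0.12·√115600 + 0.8·√102400 = 0.08·310 + 0.12·340 + 0.8·320 = 321.6
CE = (321.6)² = 103426.56
Risk premium = EV − CE = 103480 − 103426.56 = 53.44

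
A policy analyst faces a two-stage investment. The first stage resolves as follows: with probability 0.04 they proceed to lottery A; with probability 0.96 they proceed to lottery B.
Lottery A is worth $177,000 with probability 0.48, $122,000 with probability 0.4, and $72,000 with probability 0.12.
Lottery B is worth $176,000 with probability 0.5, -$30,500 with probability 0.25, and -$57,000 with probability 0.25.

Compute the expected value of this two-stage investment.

$69,176

EV(A) = 0.48 × 177000 + 0.4 × 122000 + 0.12 × 72000 = 84960 + 48800 + 8640 = 142400
EV(B) = 0.5 × 176000 + 0.25 × (-30500) + 0.25 × (-57000) = 88000 − 7625 − 14250 = 66125
Overall = 0.04 × 142400 + 0.96 × 66125 = 5696 + 63480 = 69176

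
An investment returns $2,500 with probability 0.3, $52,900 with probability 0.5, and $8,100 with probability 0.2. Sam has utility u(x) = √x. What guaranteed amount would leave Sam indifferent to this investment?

E[u] = 0.3·√2500 + 0.5·√52900 + 0.2·√8100 = 0.3·50 + 0.5·230 + 0.2·90 = 148
CE = (148)² = 21904

$21,904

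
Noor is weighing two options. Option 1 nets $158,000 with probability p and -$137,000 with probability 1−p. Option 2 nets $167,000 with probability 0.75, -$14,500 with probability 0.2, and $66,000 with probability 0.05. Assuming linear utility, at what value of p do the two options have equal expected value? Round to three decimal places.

p = 0.890

EV(Option 2) = 0.75 × 167000 + 0.2 × (-14500) + 0.05 × 66000 = 125250 − 2900 + 3300 = 125650
p·158000 + (1−p)·(-137000) = 125650
295000p − 137000 = 125650
p = (125650 + 137000) / 295000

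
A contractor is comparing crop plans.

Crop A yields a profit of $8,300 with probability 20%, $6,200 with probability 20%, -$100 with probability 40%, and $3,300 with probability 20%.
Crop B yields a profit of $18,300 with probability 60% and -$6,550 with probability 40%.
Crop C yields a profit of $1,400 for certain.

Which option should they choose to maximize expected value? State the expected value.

Crop B ($8,360)

Crop A = 0.2 × 8300 + 0.2 × 6200 + 0.4 × (-100) + 0.2 × 3300 = 1660 + 1240 − 40 + 660 = 3520
Crop B = 0.6 × 18300 + 0.4 × (-6550) = 10980 − 2620 = 8360
Crop C: 1400 (certain)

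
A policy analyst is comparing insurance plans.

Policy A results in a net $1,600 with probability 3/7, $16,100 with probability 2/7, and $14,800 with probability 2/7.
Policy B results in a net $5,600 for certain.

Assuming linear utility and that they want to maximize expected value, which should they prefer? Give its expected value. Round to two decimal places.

Policy A ($9,514.29)

Policy A = 3/7 × 1600 + 2/7 × 16100 + 2/7 × 14800 = 685.7143 + 4600 + 4228.5714 = 9514.2857
Policy B: 5600 (certain)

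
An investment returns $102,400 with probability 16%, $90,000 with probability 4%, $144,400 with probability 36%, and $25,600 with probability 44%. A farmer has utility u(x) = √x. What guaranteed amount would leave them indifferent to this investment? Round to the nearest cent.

$73,116.16

E[u] = 0.16·√102400 + 0.04·√90000 + 0.36·√144400 + 0.44·√25600 = 0.16·320 + 0.04·300 + 0.36·380 + 0.44·160 = 270.4
CE = (270.4)² = 73116.16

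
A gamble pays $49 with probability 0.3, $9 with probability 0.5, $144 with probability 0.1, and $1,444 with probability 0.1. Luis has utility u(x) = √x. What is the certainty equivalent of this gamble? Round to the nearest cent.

$73.96

E[u] = 0.3·√49 + 0.5·√9 + 0.1·√144 + 0.1·√1444 = 0.3·7 + 0.5·3 + 0.1·12 + 0.1·38 = 8.6
CE = (8.6)² = 73.96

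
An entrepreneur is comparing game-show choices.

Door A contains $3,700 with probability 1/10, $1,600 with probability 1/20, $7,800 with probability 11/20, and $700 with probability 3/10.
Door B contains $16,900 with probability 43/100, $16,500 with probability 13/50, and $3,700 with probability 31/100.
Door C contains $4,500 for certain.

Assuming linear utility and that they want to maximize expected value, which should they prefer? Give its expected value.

Door B ($12,704)

Door A = 1/10 × 3700 + 1/20 × 1600 + 11/20 × 7800 + 3/10 × 700 = 370 + 80 + 4290 + 210 = 4950
Door B = 43/100 × 16900 + 13/50 × 16500 + 31/100 × 3700 = 7267 + 4290 + 1147 = 12704
Door C: 4500 (certain)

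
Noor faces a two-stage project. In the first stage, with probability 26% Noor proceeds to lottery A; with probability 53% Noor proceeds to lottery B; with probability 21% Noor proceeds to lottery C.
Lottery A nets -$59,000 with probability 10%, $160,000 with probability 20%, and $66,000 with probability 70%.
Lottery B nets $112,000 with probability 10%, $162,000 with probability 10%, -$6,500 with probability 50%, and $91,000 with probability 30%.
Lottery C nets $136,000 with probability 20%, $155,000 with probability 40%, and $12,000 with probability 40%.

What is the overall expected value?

$65,806.50

EV(A) = 0.1 × (-59000) + 0.2 × 160000 + 0.7 × 66000 = -5900 + 32000 + 46200 = 72300
EV(B) = 0.1 × 112000 + 0.1 × 162000 + 0.5 × (-6500) + 0.3 × 91000 = 11200 + 16200 − 3250 + 27300 = 51450
EV(C) = 0.2 × 136000 + 0.4 × 155000 + 0.4 × 12000 = 27200 + 62000 + 4800 = 94000
Overall = 0.26 × 72300 + 0.53 × 51450 + 0.21 × 94000 = 18798 + 27268.5 + 19740 = 65806.5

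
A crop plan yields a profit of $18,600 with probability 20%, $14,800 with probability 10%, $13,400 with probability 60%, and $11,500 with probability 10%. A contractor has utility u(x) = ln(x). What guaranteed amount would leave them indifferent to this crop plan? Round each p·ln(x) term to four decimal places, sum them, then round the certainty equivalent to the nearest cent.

E[u] = 0.2·ln(18600) + 0.1·ln(14800) + 0.6·ln(13400) + 0.1·ln(11500) = 1.9662 + 0.9602 + 5.7018 + 0.9350 = 9.5632
CE = e^9.5632 ≈ 14231.31

$14,231.31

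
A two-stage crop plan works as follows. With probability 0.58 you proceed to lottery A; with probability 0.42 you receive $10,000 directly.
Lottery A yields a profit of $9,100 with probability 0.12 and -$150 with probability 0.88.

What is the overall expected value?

EV(A) = 0.12 × 9100 + 0.88 × (-150) = 1092 − 132 = 960
Branch B: 10000 (certain)
Overall = 0.58 × 960 + 0.42 × 10000 = 556.8 + 4200 = 4756.8

$4,756.80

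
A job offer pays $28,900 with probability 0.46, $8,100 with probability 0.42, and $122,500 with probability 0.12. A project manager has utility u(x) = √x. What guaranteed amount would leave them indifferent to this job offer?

E[u] = 0.46·√28900 + 0.42·√8100 + 0.12·√122500 = 0.46·170 + 0.42·90 + 0.12·350 = 158
CE = (158)² = 24964

$24,964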